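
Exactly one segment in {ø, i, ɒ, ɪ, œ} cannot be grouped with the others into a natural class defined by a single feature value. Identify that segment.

[low] (equivalently [back]) groups all but one: /ø, i, ɪ, œ/ share [−low] while /ɒ/ (low back rounded vowel) alone is [+low]. Removing any other segment would not leave a single-feature class that excludes it.

ɒ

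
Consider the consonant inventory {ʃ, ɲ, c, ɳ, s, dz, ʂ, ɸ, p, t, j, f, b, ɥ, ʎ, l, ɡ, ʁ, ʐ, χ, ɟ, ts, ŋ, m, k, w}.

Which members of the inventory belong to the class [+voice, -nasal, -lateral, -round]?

dz, j, b, ɡ, ʁ, ʐ, ɟ

Eliminate segments failing any feature: /ʃ, c, s, ʂ, ɸ, p, t, f, χ, ts, k/ are [-voice]; /ɲ, ɳ, ŋ, m/ are [+nasal]; /ɥ, w/ are [+round]; /ʎ, l/ are [+lateral]. The remaining /dz, j, b, ɡ, ʁ, ʐ, ɟ/ satisfy [+voice], [-nasal], [-lateral], [-round].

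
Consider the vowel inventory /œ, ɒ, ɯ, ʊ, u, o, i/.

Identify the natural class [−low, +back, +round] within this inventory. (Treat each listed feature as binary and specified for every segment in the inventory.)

ʊ, u, o

The [−low] segments are /œ, ɯ, ʊ, u, o, i/.
Among these, [+back] gives /ɯ, ʊ, u, o/.
Then [+round] leaves /ʊ, u, o/.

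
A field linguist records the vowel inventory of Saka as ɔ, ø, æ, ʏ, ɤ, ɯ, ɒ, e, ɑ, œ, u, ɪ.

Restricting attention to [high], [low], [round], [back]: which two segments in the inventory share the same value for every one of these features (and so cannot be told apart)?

ø, œ

On the given features, /ø/ and /œ/ have an identical profile: [−high], [−low], [+round], [−back]. No other two segments in the inventory coincide on all 4 features. (They do differ in [tense], which is not among the given features.)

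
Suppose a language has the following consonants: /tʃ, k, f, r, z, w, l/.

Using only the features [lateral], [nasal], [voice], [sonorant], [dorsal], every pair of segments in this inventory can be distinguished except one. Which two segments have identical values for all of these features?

On the given features, /tʃ/ and /f/ have an identical profile: [-lateral], [-nasal], [-voice], [-sonorant], [-dorsal]. No other two segments in the inventory coincide on all 5 features. (They do differ in [continuant], [labial] and [coronal], which are not among the given features.)

tʃ, f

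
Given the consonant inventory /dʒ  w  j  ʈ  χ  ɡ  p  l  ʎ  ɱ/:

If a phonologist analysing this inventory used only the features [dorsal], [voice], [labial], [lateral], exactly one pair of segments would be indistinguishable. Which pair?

/ɡ/ (voiced velar stop) and /j/ (palatal glide) are both [+dorsal], [+voice], [−labial], [−lateral], so none of the listed features separates them. (They do differ in [sonorant], [continuant] and [back], which are not among the given features.) Every other pair in the inventory differs on at least one listed feature.

ɡ, j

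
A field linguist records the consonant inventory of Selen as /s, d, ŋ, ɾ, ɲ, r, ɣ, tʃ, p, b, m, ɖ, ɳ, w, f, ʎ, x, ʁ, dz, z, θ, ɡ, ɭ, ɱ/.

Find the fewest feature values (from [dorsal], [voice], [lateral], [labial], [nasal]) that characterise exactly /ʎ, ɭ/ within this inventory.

The target set is precisely the extension of [+lateral] in this inventory.

[+lateral]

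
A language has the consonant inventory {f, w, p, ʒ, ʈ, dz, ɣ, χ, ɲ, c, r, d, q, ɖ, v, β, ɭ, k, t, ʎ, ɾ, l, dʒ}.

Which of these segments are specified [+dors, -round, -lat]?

Checking each segment against [+dorsal], [-round], [-lateral]: /ɣ/ (voiced velar fricative), /χ/ (voiceless uvular fricative), /ɲ/ (palatal nasal), /c/ (voiceless palatal stop), /q/ (voiceless uvular stop), /k/ (voiceless velar stop) satisfy every feature; every other segment in the inventory fails at least one.

ɣ, χ, ɲ, c, q, k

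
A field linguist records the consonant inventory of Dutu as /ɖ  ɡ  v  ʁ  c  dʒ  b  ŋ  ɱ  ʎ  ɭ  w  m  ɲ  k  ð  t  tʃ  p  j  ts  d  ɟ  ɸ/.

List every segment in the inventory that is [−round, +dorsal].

Checking each segment against [−round], [+dorsal]: /ɡ/ (voiced velar stop), /ʁ/ (voiced uvular fricative), /c/ (voiceless palatal stop), /ŋ/ (velar nasal), /ʎ/ (palatal lateral approximant), /ɲ/ (palatal nasal), among others, satisfy every feature; every other segment in the inventory fails at least one.

ɡ, ʁ, c, ŋ, ʎ, ɲ, k, j, ɟ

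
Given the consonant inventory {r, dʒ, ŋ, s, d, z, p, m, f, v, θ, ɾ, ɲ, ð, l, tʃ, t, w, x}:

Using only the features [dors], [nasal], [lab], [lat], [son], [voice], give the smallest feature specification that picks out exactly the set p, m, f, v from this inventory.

Every target segment is [+labial], [−dorsal]; each remaining inventory member fails at least one of these. Each conjunct is needed — [−dorsal] alone would also admit /r, dʒ, s, d, …/; [+labial] alone would also admit /w/ — and no other single listed feature has exactly this extension, so two is the minimum.

[+lab, −dors]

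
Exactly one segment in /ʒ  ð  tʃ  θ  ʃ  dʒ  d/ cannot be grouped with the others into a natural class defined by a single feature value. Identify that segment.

d

[distributed] groups all but one: /θ, ʒ, ð, tʃ, dʒ, ʃ/ share [+distributed] while /d/ (voiced alveolar stop) alone is [−distributed]. Removing any other segment would not leave a single-feature class that excludes it.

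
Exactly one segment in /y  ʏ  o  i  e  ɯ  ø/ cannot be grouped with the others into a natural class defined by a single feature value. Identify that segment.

ʏ

[tense] groups all but one: /e, y, o, i, ø, ɯ/ share [+tense] while /ʏ/ (high front rounded lax vowel) alone is [−tense]. Removing any other segment would not leave a single-feature class that excludes it.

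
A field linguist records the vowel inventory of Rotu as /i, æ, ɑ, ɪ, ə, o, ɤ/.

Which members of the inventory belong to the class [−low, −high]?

Eliminate segments failing any feature: /i, ɪ/ are [+high]; /æ, ɑ/ are [+low]. The remaining /ə, o, ɤ/ satisfy [−low], [−high].

ə, o, ɤ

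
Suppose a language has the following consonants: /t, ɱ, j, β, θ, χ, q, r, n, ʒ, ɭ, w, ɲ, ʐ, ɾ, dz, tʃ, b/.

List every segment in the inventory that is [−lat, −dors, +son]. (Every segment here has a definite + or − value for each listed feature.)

ɱ, r, n, ɾ

Checking each segment against [−lateral], [−dorsal], [+sonorant]: /ɱ/ (labiodental nasal), /r/ (alveolar trill), /n/ (alveolar nasal), /ɾ/ (alveolar tap) satisfy every feature; every other segment in the inventory fails at least one.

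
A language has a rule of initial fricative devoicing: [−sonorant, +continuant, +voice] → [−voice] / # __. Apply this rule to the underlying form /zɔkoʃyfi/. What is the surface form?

[sɔkoʃyfi]

The only segment in the rule's environment that also matches [−sonorant, +continuant, +voice] is /z/. Applying [−voice] turns the voiced alveolar fricative into /s/ (voiceless alveolar fricative), giving [sɔkoʃyfi].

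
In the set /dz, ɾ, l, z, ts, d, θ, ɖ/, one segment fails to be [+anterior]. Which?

/dz, l, d, θ, z, ɾ, ts/ are all [+anterior]; /ɖ/ (voiced retroflex stop) is [−anterior].

ɖ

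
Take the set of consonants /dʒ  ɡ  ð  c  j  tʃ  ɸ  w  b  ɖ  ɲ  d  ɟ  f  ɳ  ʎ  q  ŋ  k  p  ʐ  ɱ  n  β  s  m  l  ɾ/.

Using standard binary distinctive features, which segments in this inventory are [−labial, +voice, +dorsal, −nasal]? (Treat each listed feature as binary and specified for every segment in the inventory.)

ɡ, j, ɟ, ʎ

Eliminate segments failing any feature: /dʒ, ð, ɖ, d, ɳ, ʐ, n, l, ɾ/ are [−dorsal]; /c, tʃ, q, k, s/ are [−voice]; /ɸ, w, b, f, p, ɱ, β, m/ are [+labial]; /ɲ, ŋ/ are [+nasal]. The remaining /ɡ, j, ɟ, ʎ/ satisfy [−labial], [+voice], [+dorsal], [−nasal].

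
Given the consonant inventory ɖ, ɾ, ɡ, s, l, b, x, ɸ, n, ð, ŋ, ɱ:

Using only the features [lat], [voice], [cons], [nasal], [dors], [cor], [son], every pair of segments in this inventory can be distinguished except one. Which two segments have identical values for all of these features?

ɖ, ð

/ɖ/ (voiced retroflex stop) and /ð/ (voiced dental fricative) are both [−lateral], [+voice], [+consonantal], [−nasal], [−dorsal], [+coronal], [−sonorant], so none of the listed features separates them. (They do differ in [continuant], [anterior] and [distributed], which are not among the given features.) Every other pair in the inventory differs on at least one listed feature.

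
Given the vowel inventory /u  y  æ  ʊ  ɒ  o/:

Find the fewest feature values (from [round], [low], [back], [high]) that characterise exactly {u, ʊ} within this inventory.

/u, ʊ/ are all [+high], [+back], and no other segment in the inventory matches both values. Dropping any one of them over-generates: [+back] alone would also admit /ɒ, o/; [+high] alone would also admit /y/. No other single listed feature picks out exactly this set either, so fewer than two features will not do.

[+high, +back]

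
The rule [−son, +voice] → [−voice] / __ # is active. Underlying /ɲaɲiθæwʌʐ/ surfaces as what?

[ɲaɲiθæwʌʂ]

/ʐ/ satisfies [−son, +voice] and sits in __ #. The [−voice] counterpart of the voiced retroflex fricative is /ʂ/. Other segments in /ɲaɲiθæwʌʐ/ either fail the structural description or are not in the environment, so the surface form is [ɲaɲiθæwʌʂ].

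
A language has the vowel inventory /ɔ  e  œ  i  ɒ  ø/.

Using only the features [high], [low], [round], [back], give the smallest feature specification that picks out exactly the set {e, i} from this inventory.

/e, i/ are exactly the [-round] segments in the inventory, so a single feature suffices.

[-round]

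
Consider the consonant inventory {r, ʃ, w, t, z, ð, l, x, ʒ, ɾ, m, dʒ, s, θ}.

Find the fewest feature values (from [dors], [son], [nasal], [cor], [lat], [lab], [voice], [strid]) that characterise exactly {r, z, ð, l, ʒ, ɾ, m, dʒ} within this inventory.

Every target segment is [+voice], [-dorsal]; each remaining inventory member fails at least one of these. Each conjunct is needed — [-dorsal] alone would also admit /ʃ, t, s, θ/; [+voice] alone would also admit /w/ — and no other single listed feature has exactly this extension, so two is the minimum.

[+voice, -dors]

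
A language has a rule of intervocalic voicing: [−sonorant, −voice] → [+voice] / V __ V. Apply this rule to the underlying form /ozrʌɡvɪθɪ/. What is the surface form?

[ozrʌɡvɪðɪ]

Only /θ/ occurs between two vowels (/ɪ/ __ /ɪ/) and matches the structural description. It is a voiceless dental fricative, so [−sonorant, −voice] holds; changing it to [+voice] with all other features held fixed yields /ð/ (voiced dental fricative). No other segment meets both the structural description and the environment, so the output is [ozrʌɡvɪðɪ].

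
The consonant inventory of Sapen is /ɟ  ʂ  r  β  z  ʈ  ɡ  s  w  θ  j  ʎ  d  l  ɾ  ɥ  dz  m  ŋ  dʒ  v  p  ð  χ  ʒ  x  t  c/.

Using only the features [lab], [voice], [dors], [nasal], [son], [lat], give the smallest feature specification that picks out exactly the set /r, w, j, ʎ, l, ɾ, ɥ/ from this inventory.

The class [+sonorant], [−nasal] has exactly /r, w, j, ʎ, l, ɾ, ɥ/ as its extension in this inventory. No smaller conjunction from the listed features achieves this: [−nasal] alone would also admit /ɟ, ʂ, β, z, …/; [+sonorant] alone would also admit /m, ŋ/; and checking the remaining single features turns up none with this extension.

[+son, −nasal]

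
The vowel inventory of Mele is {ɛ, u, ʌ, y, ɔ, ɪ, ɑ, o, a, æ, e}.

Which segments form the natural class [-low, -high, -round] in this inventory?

ɛ, ʌ, e

Checking each segment against [-low], [-high], [-round]: /ɛ/ (mid front unrounded lax vowel), /ʌ/ (mid back unrounded lax vowel), /e/ (mid front unrounded tense vowel) satisfy every feature; every other segment in the inventory fails at least one.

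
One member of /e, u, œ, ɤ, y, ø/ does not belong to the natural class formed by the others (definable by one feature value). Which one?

The remaining segments after removing /œ/ share [+tense]; /œ/ (mid front rounded lax vowel) is [−tense]. For every other candidate removal, the leftover set fails to share any single feature value that the removed segment lacks.

œ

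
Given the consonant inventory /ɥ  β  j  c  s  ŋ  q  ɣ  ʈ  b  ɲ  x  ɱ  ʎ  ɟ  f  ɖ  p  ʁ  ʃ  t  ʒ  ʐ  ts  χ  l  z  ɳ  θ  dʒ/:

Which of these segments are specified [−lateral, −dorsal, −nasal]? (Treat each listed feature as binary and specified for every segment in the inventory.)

Eliminate segments failing any feature: /ɥ, j, c, ŋ, q, ɣ, ɲ, x, ɟ, ʁ, χ/ are [+dorsal]; /ɱ, ɳ/ are [+nasal]; /ʎ, l/ are [+lateral]. The remaining /β, s, ʈ, b, f, ɖ, p, ʃ, t, ʒ, ʐ, ts, z, θ, dʒ/ satisfy [−lateral], [−dorsal], [−nasal].

β, s, ʈ, b, f, ɖ, p, ʃ, t, ʒ, ʐ, ts, z, θ, dʒ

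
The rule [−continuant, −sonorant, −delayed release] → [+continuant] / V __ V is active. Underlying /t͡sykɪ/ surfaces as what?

The only segment in the rule's environment that also matches [−continuant, −sonorant, −delayed release] is /k/. Applying [+continuant] turns the voiceless velar stop into /x/ (voiceless velar fricative), giving [t͡syxɪ].

[t͡syxɪ]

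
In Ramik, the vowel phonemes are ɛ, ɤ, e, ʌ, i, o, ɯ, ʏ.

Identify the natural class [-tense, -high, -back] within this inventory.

Checking each segment against [-tense], [-high], [-back]: /ɛ/ (mid front unrounded lax vowel) satisfies every feature; every other segment in the inventory fails at least one.

ɛ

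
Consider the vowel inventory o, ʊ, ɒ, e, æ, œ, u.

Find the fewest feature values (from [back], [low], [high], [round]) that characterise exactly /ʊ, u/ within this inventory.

[+high]

Every target segment is [+high] and no other inventory member is, so one feature is enough.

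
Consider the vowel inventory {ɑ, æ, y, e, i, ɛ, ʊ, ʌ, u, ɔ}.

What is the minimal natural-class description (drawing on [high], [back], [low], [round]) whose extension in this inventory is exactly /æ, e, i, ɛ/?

The class [-back], [-round] has exactly /æ, e, i, ɛ/ as its extension in this inventory. No smaller conjunction from the listed features achieves this: [-round] alone would also admit /ɑ, ʌ/; [-back] alone would also admit /y/; and checking the remaining single features turns up none with this extension.

[-back, -round]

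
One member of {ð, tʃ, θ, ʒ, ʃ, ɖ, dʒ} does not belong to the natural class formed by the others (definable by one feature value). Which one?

[distributed] groups all but one: /ʃ, tʃ, ð, θ, dʒ, ʒ/ share [+distributed] while /ɖ/ (voiced retroflex stop) alone is [-distributed]. Removing any other segment would not leave a single-feature class that excludes it.

ɖ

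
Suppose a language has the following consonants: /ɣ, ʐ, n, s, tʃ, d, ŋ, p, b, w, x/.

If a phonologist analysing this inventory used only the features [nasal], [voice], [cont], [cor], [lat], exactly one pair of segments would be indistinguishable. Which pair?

ɣ, w

On the given features, /ɣ/ and /w/ have an identical profile: [-nasal], [+voice], [+continuant], [-coronal], [-lateral]. No other two segments in the inventory coincide on all 5 features. (They do differ in [sonorant], [labial] and [round], which are not among the given features.)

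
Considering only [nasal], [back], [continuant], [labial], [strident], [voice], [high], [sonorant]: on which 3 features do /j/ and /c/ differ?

[sonorant], [voice], [continuant]

The two segments share [-nasal], [-back], [-labial], [-strident], [+high]. The only features from the list on which they differ: /j/ is [+sonorant] while /c/ is [-sonorant]; /j/ is [+voice] while /c/ is [-voice]; /j/ is [+continuant] while /c/ is [-continuant].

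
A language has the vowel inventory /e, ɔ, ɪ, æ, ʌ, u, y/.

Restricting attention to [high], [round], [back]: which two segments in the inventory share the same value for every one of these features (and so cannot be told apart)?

Both /æ/ and /e/ are [-high], [-round], [-back]. Since the list omits [low] — which does distinguish the low front unrounded vowel from the mid front unrounded tense vowel — this pair collapses; all other pairs remain distinct.

æ, e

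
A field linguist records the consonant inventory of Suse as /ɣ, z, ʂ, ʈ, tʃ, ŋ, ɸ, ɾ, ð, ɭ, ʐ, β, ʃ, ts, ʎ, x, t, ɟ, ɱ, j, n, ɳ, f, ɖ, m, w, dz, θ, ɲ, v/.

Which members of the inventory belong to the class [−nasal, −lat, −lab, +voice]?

ɣ, z, ɾ, ð, ʐ, ɟ, j, ɖ, dz

The [−nasal] segments are /ɣ, z, ʂ, ʈ, tʃ, ɸ, ɾ, ð, ɭ, ʐ, β, ʃ, ts, ʎ, x, t, ɟ, j, f, ɖ, w, dz, θ, v/.
Intersecting with [−lateral] gives /ɣ, z, ʂ, ʈ, tʃ, ɸ, ɾ, ð, ʐ, β, ʃ, ts, x, t, ɟ, j, f, ɖ, w, dz, θ, v/.
Within that set, [−labial] gives /ɣ, z, ʂ, ʈ, tʃ, ɾ, ð, ʐ, ʃ, ts, x, t, ɟ, j, ɖ, dz, θ/.
Then [+voice] leaves /ɣ, z, ɾ, ð, ʐ, ɟ, j, ɖ, dz/.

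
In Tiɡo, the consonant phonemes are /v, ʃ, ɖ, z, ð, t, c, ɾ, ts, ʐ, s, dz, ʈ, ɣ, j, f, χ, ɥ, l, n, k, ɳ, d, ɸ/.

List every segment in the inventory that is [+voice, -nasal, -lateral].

v, ɖ, z, ð, ɾ, ʐ, dz, ɣ, j, ɥ, d

First, the [+voice] segments are /v, ɖ, z, ð, ɾ, ʐ, dz, ɣ, j, ɥ, l, n, ɳ, d/.
Intersecting with [-nasal] gives /v, ɖ, z, ð, ɾ, ʐ, dz, ɣ, j, ɥ, l, d/.
Within that set, [-lateral] leaves /v, ɖ, z, ð, ɾ, ʐ, dz, ɣ, j, ɥ, d/.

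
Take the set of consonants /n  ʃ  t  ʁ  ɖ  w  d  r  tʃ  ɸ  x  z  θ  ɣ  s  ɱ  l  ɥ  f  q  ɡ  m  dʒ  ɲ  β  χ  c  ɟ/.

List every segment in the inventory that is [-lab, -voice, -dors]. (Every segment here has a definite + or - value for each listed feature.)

Checking each segment against [-labial], [-voice], [-dorsal]: /ʃ/ (voiceless postalveolar fricative), /t/ (voiceless alveolar stop), /tʃ/ (voiceless postalveolar affricate), /θ/ (voiceless dental fricative), /s/ (voiceless alveolar fricative) satisfy every feature; every other segment in the inventory fails at least one.

ʃ, t, tʃ, θ, s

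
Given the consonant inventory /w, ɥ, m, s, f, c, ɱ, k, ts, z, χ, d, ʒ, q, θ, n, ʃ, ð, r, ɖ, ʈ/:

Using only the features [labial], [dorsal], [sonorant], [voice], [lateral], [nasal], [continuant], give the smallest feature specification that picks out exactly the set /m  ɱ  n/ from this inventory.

/m, ɱ, n/ are exactly the [+nasal] segments in the inventory, so a single feature suffices.

[+nasal]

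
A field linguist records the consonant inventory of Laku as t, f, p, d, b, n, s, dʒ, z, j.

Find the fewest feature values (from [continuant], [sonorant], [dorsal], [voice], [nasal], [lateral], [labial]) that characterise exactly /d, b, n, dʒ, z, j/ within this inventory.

[+voice]

The target set is precisely the extension of [+voice] in this inventory.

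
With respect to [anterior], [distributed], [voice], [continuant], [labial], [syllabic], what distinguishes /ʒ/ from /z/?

/ʒ/ is the voiced postalveolar fricative and /z/ is the voiced alveolar fricative. Both are [+voice], [+continuant], [−labial], [−syllabic]. /ʒ/ is [−anterior] while /z/ is [+anterior]; /ʒ/ is [+distributed] while /z/ is [−distributed], so the distinguishing features are [anterior], [distributed].

[anterior], [distributed]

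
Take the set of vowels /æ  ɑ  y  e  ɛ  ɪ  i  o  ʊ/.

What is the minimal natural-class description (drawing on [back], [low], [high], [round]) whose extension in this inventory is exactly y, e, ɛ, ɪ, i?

[-low, -back]

/y, e, ɛ, ɪ, i/ are all [-low], [-back], and no other segment in the inventory matches both values. Dropping any one of them over-generates: [-back] alone would also admit /æ/; [-low] alone would also admit /o, ʊ/. No other single listed feature picks out exactly this set either, so fewer than two features will not do.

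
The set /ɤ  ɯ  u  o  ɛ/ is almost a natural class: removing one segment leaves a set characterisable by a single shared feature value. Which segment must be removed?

The remaining segments after removing /ɛ/ share [+back]; /ɛ/ (mid front unrounded lax vowel) is [−back]. For every other candidate removal, the leftover set fails to share any single feature value that the removed segment lacks.

ɛ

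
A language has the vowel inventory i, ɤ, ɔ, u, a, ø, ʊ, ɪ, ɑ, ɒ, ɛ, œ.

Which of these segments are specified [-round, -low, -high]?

Checking each segment against [-round], [-low], [-high]: /ɤ/ (mid back unrounded tense vowel), /ɛ/ (mid front unrounded lax vowel) satisfy every feature; every other segment in the inventory fails at least one.

ɤ, ɛ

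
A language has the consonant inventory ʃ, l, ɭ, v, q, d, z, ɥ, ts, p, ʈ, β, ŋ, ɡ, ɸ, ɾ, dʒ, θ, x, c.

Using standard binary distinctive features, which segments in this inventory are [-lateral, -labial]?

The [-lateral] segments are /ʃ, v, q, d, z, ɥ, ts, p, ʈ, β, ŋ, ɡ, ɸ, ɾ, dʒ, θ, x, c/.
Among these, [-labial] leaves /ʃ, q, d, z, ts, ʈ, ŋ, ɡ, ɾ, dʒ, θ, x, c/.

ʃ, q, d, z, ts, ʈ, ŋ, ɡ, ɾ, dʒ, θ, x, c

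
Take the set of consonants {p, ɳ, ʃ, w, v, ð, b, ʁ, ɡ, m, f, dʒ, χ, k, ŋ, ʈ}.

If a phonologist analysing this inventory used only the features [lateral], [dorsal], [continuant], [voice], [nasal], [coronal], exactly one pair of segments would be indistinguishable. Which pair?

ʁ, w

Both /ʁ/ and /w/ are [-lateral], [+dorsal], [+continuant], [+voice], [-nasal], [-coronal]. Since the list omits [labial], [round] and [high] — which do distinguish the voiced uvular fricative from the labial-velar glide — this pair collapses; all other pairs remain distinct.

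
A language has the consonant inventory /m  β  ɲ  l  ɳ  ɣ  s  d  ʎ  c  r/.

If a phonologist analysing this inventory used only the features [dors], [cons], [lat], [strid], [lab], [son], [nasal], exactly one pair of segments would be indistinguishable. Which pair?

c, ɣ

Both /c/ and /ɣ/ are [+dorsal], [+consonantal], [−lateral], [−strident], [−labial], [−sonorant], [−nasal]. Since the list omits [voice], [continuant] and [back] — which do distinguish the voiceless palatal stop from the voiced velar fricative — this pair collapses; all other pairs remain distinct.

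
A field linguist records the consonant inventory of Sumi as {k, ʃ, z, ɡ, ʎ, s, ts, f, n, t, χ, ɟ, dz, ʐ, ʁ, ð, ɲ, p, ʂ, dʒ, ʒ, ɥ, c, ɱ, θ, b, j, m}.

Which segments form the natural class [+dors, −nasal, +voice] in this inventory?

Eliminate segments failing any feature: /k, χ, c/ are [−voice]; /ʃ, z, s, ts, f, n, t, dz, ʐ, ð, p, ʂ, dʒ, ʒ, ɱ, θ, b, m/ are [−dorsal]; /ɲ/ is [+nasal]. The remaining /ɡ, ʎ, ɟ, ʁ, ɥ, j/ satisfy [+dorsal], [−nasal], [+voice].

ɡ, ʎ, ɟ, ʁ, ɥ, j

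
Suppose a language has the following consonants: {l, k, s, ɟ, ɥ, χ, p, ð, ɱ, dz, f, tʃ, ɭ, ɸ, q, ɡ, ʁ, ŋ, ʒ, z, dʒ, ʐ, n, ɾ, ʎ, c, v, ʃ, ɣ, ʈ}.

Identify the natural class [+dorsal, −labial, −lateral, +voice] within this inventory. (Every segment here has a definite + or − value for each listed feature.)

Checking each segment against [+dorsal], [−labial], [−lateral], [+voice]: /ɟ/ (voiced palatal stop), /ɡ/ (voiced velar stop), /ʁ/ (voiced uvular fricative), /ŋ/ (velar nasal), /ɣ/ (voiced velar fricative) satisfy every feature; every other segment in the inventory fails at least one.

ɟ, ɡ, ʁ, ŋ, ɣ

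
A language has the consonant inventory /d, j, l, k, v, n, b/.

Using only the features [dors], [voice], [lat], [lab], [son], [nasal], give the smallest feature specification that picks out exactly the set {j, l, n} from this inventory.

[+son]

Every target segment is [+sonorant] and no other inventory member is, so one feature is enough.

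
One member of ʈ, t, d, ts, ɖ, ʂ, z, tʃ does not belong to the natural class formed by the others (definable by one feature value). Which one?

The remaining segments after removing /tʃ/ share [-distributed]; /tʃ/ (voiceless postalveolar affricate) is [+distributed]. For every other candidate removal, the leftover set fails to share any single feature value that the removed segment lacks.

tʃ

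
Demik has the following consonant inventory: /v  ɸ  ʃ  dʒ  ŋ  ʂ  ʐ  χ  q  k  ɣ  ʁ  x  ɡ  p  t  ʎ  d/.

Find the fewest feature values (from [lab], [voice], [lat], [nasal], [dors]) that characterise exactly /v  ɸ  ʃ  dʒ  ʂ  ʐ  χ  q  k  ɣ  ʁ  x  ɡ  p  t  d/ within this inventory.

The class [-nasal], [-lateral] has exactly /v, ɸ, ʃ, dʒ, ʂ, ʐ, χ, q, k, ɣ, ʁ, x, ɡ, p, t, d/ as its extension in this inventory. No smaller conjunction from the listed features achieves this: [-lateral] alone would also admit /ŋ/; [-nasal] alone would also admit /ʎ/; and checking the remaining single features turns up none with this extension.

[-nasal, -lat]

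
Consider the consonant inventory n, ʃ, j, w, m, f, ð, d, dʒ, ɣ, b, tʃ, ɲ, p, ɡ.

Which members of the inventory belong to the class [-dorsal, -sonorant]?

Checking each segment against [-dorsal], [-sonorant]: /ʃ/ (voiceless postalveolar fricative), /f/ (voiceless labiodental fricative), /ð/ (voiced dental fricative), /d/ (voiced alveolar stop), /dʒ/ (voiced postalveolar affricate), /b/ (voiced bilabial stop), among others, satisfy every feature; every other segment in the inventory fails at least one.

ʃ, f, ð, d, dʒ, b, tʃ, p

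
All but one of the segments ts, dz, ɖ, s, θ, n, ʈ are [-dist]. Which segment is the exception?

/ɖ, ʈ, s, dz, ts, n/ are all [-distributed]; /θ/ (voiceless dental fricative) is [+distributed].

θ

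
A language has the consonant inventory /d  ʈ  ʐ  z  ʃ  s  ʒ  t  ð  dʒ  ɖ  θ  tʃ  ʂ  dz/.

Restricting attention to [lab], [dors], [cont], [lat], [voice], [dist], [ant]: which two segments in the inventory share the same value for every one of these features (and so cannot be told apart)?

d, dz

/d/ (voiced alveolar stop) and /dz/ (voiced alveolar affricate) are both [-labial], [-dorsal], [-continuant], [-lateral], [+voice], [-distributed], [+anterior], so none of the listed features separates them. (They do differ in [strident] and [delayed release], which are not among the given features.) Every other pair in the inventory differs on at least one listed feature.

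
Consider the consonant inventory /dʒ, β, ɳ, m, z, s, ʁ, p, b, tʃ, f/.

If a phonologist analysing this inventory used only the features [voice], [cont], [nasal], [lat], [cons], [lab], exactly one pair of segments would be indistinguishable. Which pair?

Both /ʁ/ and /z/ are [+voice], [+continuant], [−nasal], [−lateral], [+consonantal], [−labial]. Since the list omits [coronal] and [dorsal] — which do distinguish the voiced uvular fricative from the voiced alveolar fricative — this pair collapses; all other pairs remain distinct.

ʁ, z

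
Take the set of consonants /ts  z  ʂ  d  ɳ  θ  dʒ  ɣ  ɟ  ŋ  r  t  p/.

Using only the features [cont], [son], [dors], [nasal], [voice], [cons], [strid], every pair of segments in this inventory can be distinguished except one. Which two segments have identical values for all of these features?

p, t

/p/ (voiceless bilabial stop) and /t/ (voiceless alveolar stop) are both [−continuant], [−sonorant], [−dorsal], [−nasal], [−voice], [+consonantal], [−strident], so none of the listed features separates them. (They do differ in [labial] and [coronal], which are not among the given features.) Every other pair in the inventory differs on at least one listed feature.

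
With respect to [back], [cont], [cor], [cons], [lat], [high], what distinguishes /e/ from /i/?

/e/ is the mid front unrounded tense vowel and /i/ is the high front unrounded tense vowel. Both are [−back], [+continuant], [−coronal], [−consonantal], [−lateral]. /e/ is [−high] while /i/ is [+high], so the distinguishing feature is [high].

[high]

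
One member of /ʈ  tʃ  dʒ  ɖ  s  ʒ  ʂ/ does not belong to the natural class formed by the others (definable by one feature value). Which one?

s

/ɖ, tʃ, ʂ, ʒ, dʒ, ʈ/ are all [−anterior], but /s/ (voiceless alveolar fricative) is [+anterior]. No other single segment can be removed to leave a set sharing one feature value that the removed segment lacks, so /s/ is the odd one out.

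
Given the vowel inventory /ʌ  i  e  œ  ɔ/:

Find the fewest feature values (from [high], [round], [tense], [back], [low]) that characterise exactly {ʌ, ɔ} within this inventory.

Every target segment is [+back] and no other inventory member is, so one feature is enough.

[+back]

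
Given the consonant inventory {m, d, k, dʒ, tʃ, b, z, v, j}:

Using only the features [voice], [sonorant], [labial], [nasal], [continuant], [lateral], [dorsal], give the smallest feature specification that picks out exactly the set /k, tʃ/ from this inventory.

Every target segment is [-voice] and no other inventory member is, so one feature is enough.

[-voice]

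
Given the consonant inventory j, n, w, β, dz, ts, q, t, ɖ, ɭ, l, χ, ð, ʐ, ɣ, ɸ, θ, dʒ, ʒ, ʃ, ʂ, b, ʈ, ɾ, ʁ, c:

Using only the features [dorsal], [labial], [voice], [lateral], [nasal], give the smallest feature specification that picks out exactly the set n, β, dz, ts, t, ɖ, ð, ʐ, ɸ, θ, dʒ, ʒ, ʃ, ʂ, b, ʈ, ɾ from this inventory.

/n, β, dz, ts, t, ɖ, ð, ʐ, ɸ, θ, dʒ, ʒ, ʃ, ʂ, b, ʈ, ɾ/ are all [-lateral], [-dorsal], and no other segment in the inventory matches both values. Dropping any one of them over-generates: [-dorsal] alone would also admit /ɭ, l/; [-lateral] alone would also admit /j, w, q, χ, …/. No other single listed feature picks out exactly this set either, so fewer than two features will not do.

[-lateral, -dorsal]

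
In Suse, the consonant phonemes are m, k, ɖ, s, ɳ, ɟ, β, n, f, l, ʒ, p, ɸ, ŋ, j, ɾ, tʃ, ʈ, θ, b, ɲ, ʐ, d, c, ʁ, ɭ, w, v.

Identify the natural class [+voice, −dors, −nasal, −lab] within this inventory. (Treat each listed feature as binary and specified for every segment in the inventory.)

Checking each segment against [+voice], [−dorsal], [−nasal], [−labial]: /ɖ/ (voiced retroflex stop), /l/ (alveolar lateral approximant), /ʒ/ (voiced postalveolar fricative), /ɾ/ (alveolar tap), /ʐ/ (voiced retroflex fricative), /d/ (voiced alveolar stop), among others, satisfy every feature; every other segment in the inventory fails at least one.

ɖ, l, ʒ, ɾ, ʐ, d, ɭ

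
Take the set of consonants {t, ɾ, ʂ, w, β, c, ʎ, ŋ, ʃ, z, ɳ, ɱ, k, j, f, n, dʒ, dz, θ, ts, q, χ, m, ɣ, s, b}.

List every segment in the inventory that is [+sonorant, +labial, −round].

ɱ, m

Eliminate segments failing any feature: /t, ʂ, β, c, ʃ, z, k, f, dʒ, dz, θ, ts, q, χ, ɣ, s, b/ are [−sonorant]; /ɾ, ʎ, ŋ, ɳ, j, n/ are [−labial]; /w/ is [+round]. The remaining /ɱ, m/ satisfy [+sonorant], [+labial], [−round].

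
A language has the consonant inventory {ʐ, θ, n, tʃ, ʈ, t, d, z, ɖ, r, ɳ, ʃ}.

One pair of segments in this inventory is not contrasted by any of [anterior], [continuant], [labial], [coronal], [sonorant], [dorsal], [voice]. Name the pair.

ʈ, tʃ

Both /ʈ/ and /tʃ/ are [−anterior], [−continuant], [−labial], [+coronal], [−sonorant], [−dorsal], [−voice]. Since the list omits [strident], [delayed release] and [distributed] — which do distinguish the voiceless retroflex stop from the voiceless postalveolar affricate — this pair collapses; all other pairs remain distinct.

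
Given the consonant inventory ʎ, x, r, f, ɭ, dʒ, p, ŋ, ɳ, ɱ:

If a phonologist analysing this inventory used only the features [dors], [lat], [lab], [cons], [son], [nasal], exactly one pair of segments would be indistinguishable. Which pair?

f, p

/f/ (voiceless labiodental fricative) and /p/ (voiceless bilabial stop) are both [−dorsal], [−lateral], [+labial], [+consonantal], [−sonorant], [−nasal], so none of the listed features separates them. (They do differ in [continuant], which is not among the given features.) Every other pair in the inventory differs on at least one listed feature.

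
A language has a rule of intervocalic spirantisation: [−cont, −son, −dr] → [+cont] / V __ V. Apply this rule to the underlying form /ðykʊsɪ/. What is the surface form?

Only /k/ occurs between two vowels (/y/ __ /ʊ/) and matches the structural description. It is a voiceless velar stop, so [−cont, −son, −dr] holds; changing it to [+continuant] with all other features held fixed yields /x/ (voiceless velar fricative). No other segment meets both the structural description and the environment, so the output is [ðyxʊsɪ].

[ðyxʊsɪ]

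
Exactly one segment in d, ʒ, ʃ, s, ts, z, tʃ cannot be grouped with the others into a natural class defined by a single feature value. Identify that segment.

d

/ts, tʃ, s, z, ʃ, ʒ/ are all [+strident], but /d/ (voiced alveolar stop) is [-strident]. No other single segment can be removed to leave a set sharing one feature value that the removed segment lacks, so /d/ is the odd one out.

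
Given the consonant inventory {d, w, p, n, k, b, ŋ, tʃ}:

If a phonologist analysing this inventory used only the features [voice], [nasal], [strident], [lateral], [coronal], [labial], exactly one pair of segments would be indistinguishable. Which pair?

Both /b/ and /w/ are [+voice], [−nasal], [−strident], [−lateral], [−coronal], [+labial]. Since the list omits [sonorant], [continuant], [round] and [dorsal] — which do distinguish the voiced bilabial stop from the labial-velar glide — this pair collapses; all other pairs remain distinct.

b, w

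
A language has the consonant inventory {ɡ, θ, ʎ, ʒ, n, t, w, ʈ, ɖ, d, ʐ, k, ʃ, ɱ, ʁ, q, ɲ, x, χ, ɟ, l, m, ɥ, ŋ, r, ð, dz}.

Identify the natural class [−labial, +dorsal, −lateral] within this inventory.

Checking each segment against [−labial], [+dorsal], [−lateral]: /ɡ/ (voiced velar stop), /k/ (voiceless velar stop), /ʁ/ (voiced uvular fricative), /q/ (voiceless uvular stop), /ɲ/ (palatal nasal), /x/ (voiceless velar fricative), among others, satisfy every feature; every other segment in the inventory fails at least one.

ɡ, k, ʁ, q, ɲ, x, χ, ɟ, ŋ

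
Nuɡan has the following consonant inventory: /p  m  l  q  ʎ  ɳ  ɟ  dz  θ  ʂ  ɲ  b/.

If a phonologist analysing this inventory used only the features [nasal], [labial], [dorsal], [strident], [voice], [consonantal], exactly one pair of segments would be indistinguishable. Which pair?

ʎ, ɟ

On the given features, /ʎ/ and /ɟ/ have an identical profile: [-nasal], [-labial], [+dorsal], [-strident], [+voice], [+consonantal]. No other two segments in the inventory coincide on all 6 features. (They do differ in [sonorant] and [lateral], which are not among the given features.)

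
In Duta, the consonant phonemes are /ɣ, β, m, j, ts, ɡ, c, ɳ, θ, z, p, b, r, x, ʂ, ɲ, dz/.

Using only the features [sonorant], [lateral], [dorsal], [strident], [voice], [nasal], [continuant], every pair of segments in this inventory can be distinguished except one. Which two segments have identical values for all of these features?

m, ɳ

Both /m/ and /ɳ/ are [+sonorant], [−lateral], [−dorsal], [−strident], [+voice], [+nasal], [−continuant]. Since the list omits [labial] and [coronal] — which do distinguish the bilabial nasal from the retroflex nasal — this pair collapses; all other pairs remain distinct.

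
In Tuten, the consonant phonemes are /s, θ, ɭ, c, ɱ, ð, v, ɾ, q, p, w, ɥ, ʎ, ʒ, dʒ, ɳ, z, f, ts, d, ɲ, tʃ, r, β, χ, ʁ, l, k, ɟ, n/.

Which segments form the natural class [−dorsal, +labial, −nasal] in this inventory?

First, the [−dorsal] segments are /s, θ, ɭ, ɱ, ð, v, ɾ, p, ʒ, dʒ, ɳ, z, f, ts, d, tʃ, r, β, l, n/.
Within that set, [+labial] gives /ɱ, v, p, f, β/.
Among these, [−nasal] leaves /v, p, f, β/.

v, p, f, β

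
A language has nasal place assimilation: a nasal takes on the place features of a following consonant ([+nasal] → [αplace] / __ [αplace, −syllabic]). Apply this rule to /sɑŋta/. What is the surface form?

[sɑnta]

In /sɑŋta/, the nasal /ŋ/ precedes /t/, which is [+coronal]. The nasal assimilates in place, becoming the [+coronal] nasal /n/. The surface form is [sɑnta].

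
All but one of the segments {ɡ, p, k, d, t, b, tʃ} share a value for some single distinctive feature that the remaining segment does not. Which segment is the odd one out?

tʃ

[delayed release] (equivalently [strident]) groups all but one: /d, b, t, ɡ, p, k/ share [−delayed release] while /tʃ/ (voiceless postalveolar affricate) alone is [+delayed release]. Removing any other segment would not leave a single-feature class that excludes it.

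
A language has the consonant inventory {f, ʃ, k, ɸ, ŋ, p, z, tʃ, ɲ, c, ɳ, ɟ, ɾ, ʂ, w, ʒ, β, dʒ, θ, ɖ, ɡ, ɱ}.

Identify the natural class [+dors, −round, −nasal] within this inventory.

Checking each segment against [+dorsal], [−round], [−nasal]: /k/ (voiceless velar stop), /c/ (voiceless palatal stop), /ɟ/ (voiced palatal stop), /ɡ/ (voiced velar stop) satisfy every feature; every other segment in the inventory fails at least one.

k, c, ɟ, ɡ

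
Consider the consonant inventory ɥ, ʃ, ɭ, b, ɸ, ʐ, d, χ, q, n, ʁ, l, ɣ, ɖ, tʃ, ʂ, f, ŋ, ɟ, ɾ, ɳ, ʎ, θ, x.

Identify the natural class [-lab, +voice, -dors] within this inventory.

ɭ, ʐ, d, n, l, ɖ, ɾ, ɳ

First, the [-labial] segments are /ʃ, ɭ, ʐ, d, χ, q, n, ʁ, l, ɣ, ɖ, tʃ, ʂ, ŋ, ɟ, ɾ, ɳ, ʎ, θ, x/.
Intersecting with [+voice] gives /ɭ, ʐ, d, n, ʁ, l, ɣ, ɖ, ŋ, ɟ, ɾ, ɳ, ʎ/.
Then [-dorsal] leaves /ɭ, ʐ, d, n, l, ɖ, ɾ, ɳ/.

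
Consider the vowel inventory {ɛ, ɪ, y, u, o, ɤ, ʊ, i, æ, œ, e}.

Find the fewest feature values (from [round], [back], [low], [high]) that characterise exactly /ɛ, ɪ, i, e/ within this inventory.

[-low, -back, -round]

/ɛ, ɪ, i, e/ are all [-low], [-back], [-round], and no other segment in the inventory matches all three values. Dropping any one of them over-generates: [-back, -round] alone would also admit /æ/; [-low, -round] alone would also admit /ɤ/; [-low, -back] alone would also admit /y, œ/. No other combination of two listed features picks out exactly this set either, so fewer than three features will not do.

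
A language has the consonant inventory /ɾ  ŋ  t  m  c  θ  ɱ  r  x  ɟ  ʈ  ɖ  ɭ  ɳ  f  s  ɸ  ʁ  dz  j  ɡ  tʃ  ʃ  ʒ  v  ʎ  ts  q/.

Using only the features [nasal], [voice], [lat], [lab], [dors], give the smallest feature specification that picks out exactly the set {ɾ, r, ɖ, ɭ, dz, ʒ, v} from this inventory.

[+voice, −nasal, −dors]

Every target segment is [+voice], [−nasal], [−dorsal]; each remaining inventory member fails at least one of these. Each conjunct is needed — [−nasal, −dorsal] alone would also admit /t, θ, ʈ, f, …/; [+voice, −dorsal] alone would also admit /m, ɱ, ɳ/; [+voice, −nasal] alone would also admit /ɟ, ʁ, j, ɡ, …/ — and no other combination of two listed features has exactly this extension, so three is the minimum.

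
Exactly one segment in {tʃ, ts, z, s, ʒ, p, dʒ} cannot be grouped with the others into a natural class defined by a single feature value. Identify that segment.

p

/tʃ, ʒ, ts, dʒ, s, z/ are all [+strident], but /p/ (voiceless bilabial stop) is [−strident]. No other single segment can be removed to leave a set sharing one feature value that the removed segment lacks, so /p/ is the odd one out.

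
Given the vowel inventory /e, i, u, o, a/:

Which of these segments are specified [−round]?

e, i, a

The [−round] segments here are /e, i, a/; the remaining /u, o/ are [+round].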